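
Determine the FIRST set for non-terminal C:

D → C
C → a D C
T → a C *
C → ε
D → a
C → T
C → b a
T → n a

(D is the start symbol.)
{ 'a', 'b', 'n', ε }

FIRST sets of the other non-terminals involved (by the same procedure, iterated to a fixed point):
  FIRST(T) = { 'a', 'n' }

From C → a D C:
  - a is a terminal: add 'a' and stop
From C → ε:
  - ε-production, so ε ∈ FIRST(C)
From C → T:
  - T is a non-terminal: add FIRST(T) \ {ε} = { 'a', 'n' }
    T is not nullable, so stop
From C → b a:
  - b is a terminal: add 'b' and stop

Collecting: FIRST(C) = { 'a', 'b', 'n', ε }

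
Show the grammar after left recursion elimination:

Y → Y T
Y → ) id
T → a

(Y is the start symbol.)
Y → ) id Y'
Y' → T Y'
Y' → ε
T → a

Y is directly left-recursive. The standard transformation for
  A → A α₁ | ... | A α_m | β₁ | ... | β_n
is
  A  → β₁ A' | ... | β_n A'
  A' → α₁ A' | ... | α_m A' | ε

Y → ) id becomes Y → ) id Y'
Y → Y T becomes Y' → T Y'
Add Y' → ε

Productions for other non-terminals are unchanged:
  T → a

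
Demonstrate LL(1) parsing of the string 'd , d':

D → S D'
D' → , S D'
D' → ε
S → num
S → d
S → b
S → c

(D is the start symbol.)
LL(1) parsing maintains a stack (initially the start symbol over $) and the input. At each step: if the stack top is a terminal, match it against the current input token; if it is a non-terminal N, replace it with the RHS of M[N, lookahead] (the unique production whose predict set contains the lookahead).

Stack is shown with the top on the left.

Stack     Input    Action
-------------------------
D $       d , d $  output D → S D'
S D' $    d , d $  output S → d
d D' $    d , d $  match 'd'
D' $      , d $    output D' → , S D'
, S D' $  , d $    match ','
S D' $    d $      output S → d
d D' $    d $      match 'd'
D' $      $        output D' → ε
$         $        accept

The string is accepted.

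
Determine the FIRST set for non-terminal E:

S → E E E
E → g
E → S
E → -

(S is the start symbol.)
FIRST sets of the other non-terminals involved (by the same procedure, iterated to a fixed point):
  FIRST(S) = { '-', 'g' }

From E → g:
  - g is a terminal: add 'g' and stop
From E → S:
  - S is a non-terminal: add FIRST(S) \ {ε} = { '-', 'g' }
    S is not nullable, so stop
From E → -:
  - '-' is a terminal: add '-' and stop

Collecting: FIRST(E) = { '-', 'g' }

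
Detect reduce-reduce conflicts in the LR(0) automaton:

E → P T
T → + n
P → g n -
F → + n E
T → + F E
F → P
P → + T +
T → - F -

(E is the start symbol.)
No reduce-reduce conflicts

A reduce-reduce conflict occurs when an LR(0) state has two complete items [A → α .] and [B → β .] — both call for a reduction, and with no lookahead the parser cannot choose between them.

Augment with E' → E and build the canonical LR(0) collection (I0 = CLOSURE({[E' → . E]}), then GOTO on every symbol after a dot until no new states appear). It has 21 states:
  I0: { [E → . P T], [E' → . E], [P → . + T +], [P → . g n -] }  — shift
  I1: { [P → + . T +], [T → . + F E], [T → . + n], [T → . - F -] }  — shift
  I2: { [E' → E .] }  — accept
  I3: { [E → P . T], [T → . + F E], [T → . + n], [T → . - F -] }  — shift
  I4: { [P → g . n -] }  — shift
  I5: { [P → g n . -] }  — shift
  I6: { [P → g n - .] }  — reduce
  I7: { [F → . + n E], [F → . P], [P → . + T +], [P → . g n -], [T → + . F E], [T → + . n] }  — shift
  I8: { [F → . + n E], [F → . P], [P → . + T +], [P → . g n -], [T → - . F -] }  — shift
  I9: { [E → P T .] }  — reduce
  I10: { [F → + . n E], [P → + . T +], [T → . + F E], [T → . + n], [T → . - F -] }  — shift
  I11: { [T → - F . -] }  — shift
  I12: { [F → P .] }  — reduce
  I13: { [T → - F - .] }  — reduce
  I14: { [P → + T . +] }  — shift
  I15: { [E → . P T], [F → + n . E], [P → . + T +], [P → . g n -] }  — shift
  I16: { [F → + n E .] }  — reduce
  I17: { [P → + T + .] }  — reduce
  I18: { [E → . P T], [P → . + T +], [P → . g n -], [T → + F . E] }  — shift
  I19: { [T → + n .] }  — reduce
  I20: { [T → + F E .] }  — reduce

No state contains more than one complete item.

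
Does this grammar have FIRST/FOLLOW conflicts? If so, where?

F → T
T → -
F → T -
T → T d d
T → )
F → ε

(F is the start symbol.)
No FIRST/FOLLOW conflicts.

A FIRST/FOLLOW conflict occurs when a non-terminal N has a nullable alternative N → β (β ⇒* ε) and another alternative N → α with FIRST(α) ∩ FOLLOW(N) ≠ ∅: on such a lookahead the parser cannot decide between expanding α and letting N vanish via β.

Nullable non-terminals: F.
FIRST sets used below: FIRST(T) = { ')', '-' }

F: nullable alternative(s) F → ε; FOLLOW(F) = { $ }
  F → T: FIRST \ {ε} = { ')', '-' } — disjoint from FOLLOW(F)
  F → T -: FIRST \ {ε} = { ')', '-' } — disjoint from FOLLOW(F)
  F → ε: FIRST \ {ε} = { } — this is the only nullable alternative, skip

T has no nullable alternative, so no FIRST/FOLLOW check is needed there.

No FIRST/FOLLOW conflicts found.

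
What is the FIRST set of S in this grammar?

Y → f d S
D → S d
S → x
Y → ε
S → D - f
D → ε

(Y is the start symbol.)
{ '-', 'x' }

To compute FIRST(S), examine every production with S on the left-hand side, reading each right-hand side left to right until a non-nullable symbol is reached.

FIRST sets of the other non-terminals involved (by the same procedure, iterated to a fixed point):
  FIRST(D) = { '-', 'x', ε }

From S → x:
  - x is a terminal: add 'x' and stop
From S → D - f:
  - D is a non-terminal: add FIRST(D) \ {ε} = { '-', 'x' }
    D is nullable, so continue to the next symbol
  - '-' is a terminal: add '-' and stop

Collecting: FIRST(S) = { '-', 'x' }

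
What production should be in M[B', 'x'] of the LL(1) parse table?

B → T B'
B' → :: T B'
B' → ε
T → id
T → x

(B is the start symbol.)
Empty (error entry)

To find M[B', 'x'], we find productions for B' where 'x' is in the predict set (PREDICT(N → α) = (FIRST(α) \ {ε}) ∪ (FOLLOW(N) if α ⇒* ε)).

Relevant sets:
  FOLLOW(B') = { $ }

B' → :: T B': PREDICT = { '::' }
B' → ε: PREDICT = { $ }

M[B', 'x'] is empty (no production applies)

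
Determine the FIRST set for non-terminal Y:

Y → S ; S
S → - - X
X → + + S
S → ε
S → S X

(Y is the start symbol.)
FIRST sets of the other non-terminals involved (by the same procedure, iterated to a fixed point):
  FIRST(S) = { '+', '-', ε }

From Y → S ; S:
  - S is a non-terminal: add FIRST(S) \ {ε} = { '+', '-' }
    S is nullable, so continue to the next symbol
  - ';' is a terminal: add ';' and stop

Collecting: FIRST(Y) = { '+', '-', ';' }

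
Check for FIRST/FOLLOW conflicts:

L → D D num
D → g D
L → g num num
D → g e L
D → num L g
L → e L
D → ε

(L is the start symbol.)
Yes. D → g D with FOLLOW(D) on { 'g' }; D → g e L with FOLLOW(D) on { 'g' }; D → num L g with FOLLOW(D) on { 'num' }

Nullable non-terminals: D.

D: nullable alternative(s) D → ε; FOLLOW(D) = { 'g', 'num' }
  D → g D: FIRST \ {ε} = { 'g' } — overlaps FOLLOW(D) on { 'g' }: CONFLICT
  D → g e L: FIRST \ {ε} = { 'g' } — overlaps FOLLOW(D) on { 'g' }: CONFLICT
  D → num L g: FIRST \ {ε} = { 'num' } — overlaps FOLLOW(D) on { 'num' }: CONFLICT
  D → ε: FIRST \ {ε} = { } — this is the only nullable alternative, skip

L has no nullable alternative, so no FIRST/FOLLOW check is needed there.

So the grammar has 3 FIRST/FOLLOW conflicts (marked CONFLICT above).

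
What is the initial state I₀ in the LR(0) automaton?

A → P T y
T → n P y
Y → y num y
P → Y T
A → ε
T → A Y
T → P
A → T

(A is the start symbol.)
First, augment the grammar with A' → A
I₀ = CLOSURE({ [A' → . A] }):
  [A' → . A] has the dot before A: add [A → . P T y], [A → .], [A → . T]
  [A → . P T y] has the dot before P: add [P → . Y T]
  [A → . T] has the dot before T: add [T → . n P y], [T → . A Y], [T → . P]
  [P → . Y T] has the dot before Y: add [Y → . y num y]
No further items can be added.

I₀ = { [A → . P T y], [A → . T], [A → .], [A' → . A], [P → . Y T], [T → . A Y], [T → . P], [T → . n P y], [Y → . y num y] }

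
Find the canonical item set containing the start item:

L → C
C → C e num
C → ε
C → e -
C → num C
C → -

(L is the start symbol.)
First, augment the grammar with L' → L
I₀ = CLOSURE({ [L' → . L] }):
  [L' → . L] has the dot before L: add [L → . C]
  [L → . C] has the dot before C: add [C → . C e num], [C → .], [C → . e -], [C → . num C], [C → . -]
No further items can be added.

I₀ = { [C → . -], [C → . C e num], [C → . e -], [C → . num C], [C → .], [L → . C], [L' → . L] }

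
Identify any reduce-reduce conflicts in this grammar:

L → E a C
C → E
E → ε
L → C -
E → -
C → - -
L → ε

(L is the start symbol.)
Yes — I0: [E → .] vs [L → .]

Augment with L' → L and build the canonical LR(0) collection (I0 = CLOSURE({[L' → . L]}), then GOTO on every symbol after a dot until no new states appear). It has 10 states:
  I0: { [C → . - -], [C → . E], [E → . -], [E → .], [L → . C -], [L → . E a C], [L → .], [L' → . L] }  — shift, 2 reduces
  I1: { [C → - . -], [E → - .] }  — shift, reduce
  I2: { [L → C . -] }  — shift
  I3: { [C → E .], [L → E . a C] }  — shift, reduce
  I4: { [L' → L .] }  — accept
  I5: { [C → . - -], [C → . E], [E → . -], [E → .], [L → E a . C] }  — shift, reduce
  I6: { [L → E a C .] }  — reduce
  I7: { [C → E .] }  — reduce
  I8: { [L → C - .] }  — reduce
  I9: { [C → - - .] }  — reduce

I0 contains complete items [E → .], [L → .] — reduce-reduce conflict.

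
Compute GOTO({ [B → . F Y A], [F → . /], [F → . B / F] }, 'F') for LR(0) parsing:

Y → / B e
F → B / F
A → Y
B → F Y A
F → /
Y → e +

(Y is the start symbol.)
{ [B → F . Y A], [Y → . / B e], [Y → . e +] }

GOTO(I, 'F') = CLOSURE({ [A → αX.β] : [A → α.Xβ] ∈ I, X = 'F' })

Items with dot before 'F', with the dot advanced:
  [B → . F Y A] → [B → F . Y A]
Closure of the advanced items:
  [B → F . Y A] has the dot before Y: add [Y → . / B e], [Y → . e +]

GOTO = { [B → F . Y A], [Y → . / B e], [Y → . e +] }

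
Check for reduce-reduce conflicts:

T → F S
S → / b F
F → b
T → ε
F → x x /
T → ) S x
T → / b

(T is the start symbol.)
A reduce-reduce conflict occurs when an LR(0) state has two complete items [A → α .] and [B → β .] — both call for a reduction, and with no lookahead the parser cannot choose between them.

Augment with T' → T and build the canonical LR(0) collection (I0 = CLOSURE({[T' → . T]}), then GOTO on every symbol after a dot until no new states appear). It has 16 states:
  I0: { [F → . b], [F → . x x /], [T → . ) S x], [T → . / b], [T → . F S], [T → .], [T' → . T] }  — shift, reduce
  I1: { [S → . / b F], [T → ) . S x] }  — shift
  I2: { [T → / . b] }  — shift
  I3: { [S → . / b F], [T → F . S] }  — shift
  I4: { [T' → T .] }  — accept
  I5: { [F → b .] }  — reduce
  I6: { [F → x . x /] }  — shift
  I7: { [F → x x . /] }  — shift
  I8: { [F → x x / .] }  — reduce
  I9: { [S → / . b F] }  — shift
  I10: { [T → F S .] }  — reduce
  I11: { [F → . b], [F → . x x /], [S → / b . F] }  — shift
  I12: { [S → / b F .] }  — reduce
  I13: { [T → / b .] }  — reduce
  I14: { [T → ) S . x] }  — shift
  I15: { [T → ) S x .] }  — reduce

No state contains more than one complete item.

Answer: No reduce-reduce conflicts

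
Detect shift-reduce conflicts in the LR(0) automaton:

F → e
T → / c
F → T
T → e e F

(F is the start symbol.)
Augment with F' → F and build the canonical LR(0) collection (I0 = CLOSURE({[F' → . F]}), then GOTO on every symbol after a dot until no new states appear). It has 8 states:
  I0: { [F → . T], [F → . e], [F' → . F], [T → . / c], [T → . e e F] }  — shift
  I1: { [T → / . c] }  — shift
  I2: { [F' → F .] }  — accept
  I3: { [F → T .] }  — reduce
  I4: { [F → e .], [T → e . e F] }  — shift, reduce
  I5: { [F → . T], [F → . e], [T → . / c], [T → . e e F], [T → e e . F] }  — shift
  I6: { [T → e e F .] }  — reduce
  I7: { [T → / c .] }  — reduce

I4 contains reduce item [F → e .] and shift item [T → e . e F] — shift-reduce conflict.

Answer: Yes — I4: [F → e .] vs [T → e . e F]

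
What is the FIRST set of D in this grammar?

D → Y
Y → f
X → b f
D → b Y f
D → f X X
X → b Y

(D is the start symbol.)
To compute FIRST(D), examine every production with D on the left-hand side, reading each right-hand side left to right until a non-nullable symbol is reached.

FIRST sets of the other non-terminals involved (by the same procedure, iterated to a fixed point):
  FIRST(Y) = { 'f' }

From D → Y:
  - Y is a non-terminal: add FIRST(Y) \ {ε} = { 'f' }
    Y is not nullable, so stop
From D → b Y f:
  - b is a terminal: add 'b' and stop
From D → f X X:
  - f is a terminal: add 'f' and stop

Collecting: FIRST(D) = { 'b', 'f' }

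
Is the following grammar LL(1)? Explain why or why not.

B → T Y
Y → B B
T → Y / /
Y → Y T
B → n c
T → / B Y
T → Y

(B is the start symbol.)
Relevant sets:
  FIRST(T) = { '/', 'n' }
  FIRST(B) = { '/', 'n' }
  FIRST(Y) = { '/', 'n' }

For B:
  PREDICT(B → T Y) = { '/', 'n' }
  PREDICT(B → n c) = { 'n' }
For Y:
  PREDICT(Y → B B) = { '/', 'n' }
  PREDICT(Y → Y T) = { '/', 'n' }
For T:
  PREDICT(T → Y '/' '/') = { '/', 'n' }
  PREDICT(T → '/' B Y) = { '/' }
  PREDICT(T → Y) = { '/', 'n' }

Conflict found: Predict set conflict for B: { 'n' }
The grammar is NOT LL(1).

Answer: No. Predict set conflict for B: { 'n' }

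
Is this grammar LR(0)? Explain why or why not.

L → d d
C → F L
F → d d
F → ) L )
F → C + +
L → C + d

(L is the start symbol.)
No. Reduce-reduce conflict: [F → d d .] and [L → d d .]

A grammar is LR(0) if no state in the canonical LR(0) collection has:
  - both a shift item (dot before a terminal) and a complete item (shift-reduce conflict), or
  - two or more complete items (reduce-reduce conflict; the accept item [L' → L .] counts as a complete item here).

Augment with L' → L and build the canonical LR(0) collection (I0 = CLOSURE({[L' → . L]}), then GOTO on every symbol after a dot until no new states appear). It has 13 states:
  I0: { [C → . F L], [F → . ) L )], [F → . C + +], [F → . d d], [L → . C + d], [L → . d d], [L' → . L] }  — shift
  I1: { [C → . F L], [F → ) . L )], [F → . ) L )], [F → . C + +], [F → . d d], [L → . C + d], [L → . d d] }  — shift
  I2: { [F → C . + +], [L → C . + d] }  — shift
  I3: { [C → . F L], [C → F . L], [F → . ) L )], [F → . C + +], [F → . d d], [L → . C + d], [L → . d d] }  — shift
  I4: { [L' → L .] }  — accept
  I5: { [F → d . d], [L → d . d] }  — shift
  I6: { [F → d d .], [L → d d .] }  — 2 reduces
  I7: { [C → F L .] }  — reduce
  I8: { [F → C + . +], [L → C + . d] }  — shift
  I9: { [F → C + + .] }  — reduce
  I10: { [L → C + d .] }  — reduce
  I11: { [F → ) L . )] }  — shift
  I12: { [F → ) L ) .] }  — reduce

Conflict in state I6:
  Reduce-reduce conflict: [F → d d .] and [L → d d .]
So the grammar is NOT LR(0).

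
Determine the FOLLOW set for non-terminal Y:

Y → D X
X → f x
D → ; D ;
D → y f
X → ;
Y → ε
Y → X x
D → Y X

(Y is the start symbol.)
{ $, ';', 'f' }

To compute FOLLOW(Y), find every occurrence of Y on a right-hand side N → α Y β: add FIRST(β) \ {ε}, and if β is empty or nullable also add FOLLOW(N). Iterate to a fixed point.

Y is the start symbol, so $ ∈ FOLLOW(Y).
In D → Y X: Y is followed by X, add FIRST(X) \ {ε} = { ';', 'f' }

Taking the union: FOLLOW(Y) = { $, ';', 'f' }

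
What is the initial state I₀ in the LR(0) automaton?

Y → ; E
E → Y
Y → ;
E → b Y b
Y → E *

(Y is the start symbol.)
{ [E → . Y], [E → . b Y b], [Y → . ; E], [Y → . ;], [Y → . E *], [Y' → . Y] }

First, augment the grammar with Y' → Y
I₀ = CLOSURE({ [Y' → . Y] }):
  [Y' → . Y] has the dot before Y: add [Y → . ; E], [Y → . ;], [Y → . E *]
  [Y → . E *] has the dot before E: add [E → . Y], [E → . b Y b]
No further items can be added.

I₀ = { [E → . Y], [E → . b Y b], [Y → . ; E], [Y → . ;], [Y → . E *], [Y' → . Y] }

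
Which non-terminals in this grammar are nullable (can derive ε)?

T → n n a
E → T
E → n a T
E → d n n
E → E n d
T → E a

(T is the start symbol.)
None

There are no ε-productions, so no non-terminal can derive ε.
No non-terminals are nullable.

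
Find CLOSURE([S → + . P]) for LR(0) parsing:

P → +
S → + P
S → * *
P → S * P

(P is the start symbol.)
{ [P → . +], [P → . S * P], [S → + . P], [S → . * *], [S → . + P] }

To compute CLOSURE, for each item [A → α.Bβ] where B is a non-terminal, add [B → .γ] for all productions B → γ; repeat for the newly added items until nothing changes.

Start with: [S → + . P]
  [S → + . P] has the dot before P: add [P → . +], [P → . S * P]
  [P → . S * P] has the dot before S: add [S → . + P], [S → . * *]
No further items can be added.

CLOSURE = { [P → . +], [P → . S * P], [S → + . P], [S → . * *], [S → . + P] }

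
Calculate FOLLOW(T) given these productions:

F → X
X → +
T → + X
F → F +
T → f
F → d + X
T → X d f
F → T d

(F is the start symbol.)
{ 'd' }

In F → T d: T is followed by d, add FIRST(d) \ {ε} = { 'd' }

Taking the union: FOLLOW(T) = { 'd' }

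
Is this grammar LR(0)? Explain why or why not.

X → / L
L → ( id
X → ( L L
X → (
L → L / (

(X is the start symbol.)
No. Shift-reduce conflict between [X → ( .] and [L → . ( id]

A grammar is LR(0) if no state in the canonical LR(0) collection has:
  - both a shift item (dot before a terminal) and a complete item (shift-reduce conflict), or
  - two or more complete items (reduce-reduce conflict; the accept item [X' → X .] counts as a complete item here).

Augment with X' → X and build the canonical LR(0) collection (I0 = CLOSURE({[X' → . X]}), then GOTO on every symbol after a dot until no new states appear). It has 11 states:
  I0: { [X → . ( L L], [X → . (], [X → . / L], [X' → . X] }  — shift
  I1: { [L → . ( id], [L → . L / (], [X → ( . L L], [X → ( .] }  — shift, reduce
  I2: { [L → . ( id], [L → . L / (], [X → / . L] }  — shift
  I3: { [X' → X .] }  — accept
  I4: { [L → ( . id] }  — shift
  I5: { [L → L . / (], [X → / L .] }  — shift, reduce
  I6: { [L → L / . (] }  — shift
  I7: { [L → L / ( .] }  — reduce
  I8: { [L → ( id .] }  — reduce
  I9: { [L → . ( id], [L → . L / (], [L → L . / (], [X → ( L . L] }  — shift
  I10: { [L → L . / (], [X → ( L L .] }  — shift, reduce

Conflict in state I1:
  Shift-reduce conflict between [X → ( .] and [L → . ( id]
So the grammar is NOT LR(0).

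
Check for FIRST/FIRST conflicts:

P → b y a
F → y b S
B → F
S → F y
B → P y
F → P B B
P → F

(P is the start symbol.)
FIRST sets of the non-terminals at (or reachable through a nullable prefix from) the front of some alternative:
  FIRST(F) = { 'b', 'y' }
  FIRST(P) = { 'b', 'y' }

Productions for P:
  P → b y a: FIRST = { 'b' }
  P → F: FIRST = { 'b', 'y' }
Productions for F:
  F → y b S: FIRST = { 'y' }
  F → P B B: FIRST = { 'b', 'y' }
Productions for B:
  B → F: FIRST = { 'b', 'y' }
  B → P y: FIRST = { 'b', 'y' }
S has only one production, so no FIRST/FIRST conflict is possible there.

Conflict for P: P → b y a and P → F
  Overlap: { 'b' }
Conflict for F: F → y b S and F → P B B
  Overlap: { 'y' }
Conflict for B: B → F and B → P y
  Overlap: { 'b', 'y' }

Answer: Yes. P → b y a / P → F on { 'b' }; F → y b S / F → P B B on { 'y' }; B → F / B → P y on { 'b', 'y' }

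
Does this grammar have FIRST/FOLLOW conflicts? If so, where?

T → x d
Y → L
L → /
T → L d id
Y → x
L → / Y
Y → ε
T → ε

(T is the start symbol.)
A FIRST/FOLLOW conflict occurs when a non-terminal N has a nullable alternative N → β (β ⇒* ε) and another alternative N → α with FIRST(α) ∩ FOLLOW(N) ≠ ∅: on such a lookahead the parser cannot decide between expanding α and letting N vanish via β.

Nullable non-terminals: T, Y.
FIRST sets used below: FIRST(L) = { '/' }

T: nullable alternative(s) T → ε; FOLLOW(T) = { $ }
  T → x d: FIRST \ {ε} = { 'x' } — disjoint from FOLLOW(T)
  T → L d id: FIRST \ {ε} = { '/' } — disjoint from FOLLOW(T)
  T → ε: FIRST \ {ε} = { } — this is the only nullable alternative, skip

Y: nullable alternative(s) Y → ε; FOLLOW(Y) = { 'd' }
  Y → L: FIRST \ {ε} = { '/' } — disjoint from FOLLOW(Y)
  Y → x: FIRST \ {ε} = { 'x' } — disjoint from FOLLOW(Y)
  Y → ε: FIRST \ {ε} = { } — this is the only nullable alternative, skip

L has no nullable alternative, so no FIRST/FOLLOW check is needed there.

No FIRST/FOLLOW conflicts found.

Answer: No FIRST/FOLLOW conflicts.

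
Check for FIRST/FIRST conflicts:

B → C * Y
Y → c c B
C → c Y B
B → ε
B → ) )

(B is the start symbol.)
No FIRST/FIRST conflicts.

FIRST sets of the non-terminals at (or reachable through a nullable prefix from) the front of some alternative:
  FIRST(C) = { 'c' }

Productions for B:
  B → C * Y: FIRST = { 'c' }
  B → ε: FIRST = { ε }
  B → ) ): FIRST = { ')' }
Y, C have only one production, so no FIRST/FIRST conflict is possible there.

All alternatives of each non-terminal have pairwise disjoint FIRST sets.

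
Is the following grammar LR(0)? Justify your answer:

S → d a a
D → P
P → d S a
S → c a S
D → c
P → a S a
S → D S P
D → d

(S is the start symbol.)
No. Shift-reduce conflict between [D → c .] and [S → c . a S]

A grammar is LR(0) if no state in the canonical LR(0) collection has:
  - both a shift item (dot before a terminal) and a complete item (shift-reduce conflict), or
  - two or more complete items (reduce-reduce conflict; the accept item [S' → S .] counts as a complete item here).

Augment with S' → S and build the canonical LR(0) collection (I0 = CLOSURE({[S' → . S]}), then GOTO on every symbol after a dot until no new states appear). It has 18 states:
  I0: { [D → . P], [D → . c], [D → . d], [P → . a S a], [P → . d S a], [S → . D S P], [S → . c a S], [S → . d a a], [S' → . S] }  — shift
  I1: { [D → . P], [D → . c], [D → . d], [P → . a S a], [P → . d S a], [S → . D S P], [S → . c a S], [S → . d a a], [S → D . S P] }  — shift
  I2: { [D → P .] }  — reduce
  I3: { [S' → S .] }  — accept
  I4: { [D → . P], [D → . c], [D → . d], [P → . a S a], [P → . d S a], [P → a . S a], [S → . D S P], [S → . c a S], [S → . d a a] }  — shift
  I5: { [D → c .], [S → c . a S] }  — shift, reduce
  I6: { [D → . P], [D → . c], [D → . d], [D → d .], [P → . a S a], [P → . d S a], [P → d . S a], [S → . D S P], [S → . c a S], [S → . d a a], [S → d . a a] }  — shift, reduce
  I7: { [P → d S . a] }  — shift
  I8: { [D → . P], [D → . c], [D → . d], [P → . a S a], [P → . d S a], [P → a . S a], [S → . D S P], [S → . c a S], [S → . d a a], [S → d a . a] }  — shift
  I9: { [P → a S . a] }  — shift
  I10: { [D → . P], [D → . c], [D → . d], [P → . a S a], [P → . d S a], [P → a . S a], [S → . D S P], [S → . c a S], [S → . d a a], [S → d a a .] }  — shift, reduce
  I11: { [P → a S a .] }  — reduce
  I12: { [P → d S a .] }  — reduce
  I13: { [D → . P], [D → . c], [D → . d], [P → . a S a], [P → . d S a], [S → . D S P], [S → . c a S], [S → . d a a], [S → c a . S] }  — shift
  I14: { [S → c a S .] }  — reduce
  I15: { [P → . a S a], [P → . d S a], [S → D S . P] }  — shift
  I16: { [S → D S P .] }  — reduce
  I17: { [D → . P], [D → . c], [D → . d], [P → . a S a], [P → . d S a], [P → d . S a], [S → . D S P], [S → . c a S], [S → . d a a] }  — shift

Conflict in state I5:
  Shift-reduce conflict between [D → c .] and [S → c . a S]
So the grammar is NOT LR(0).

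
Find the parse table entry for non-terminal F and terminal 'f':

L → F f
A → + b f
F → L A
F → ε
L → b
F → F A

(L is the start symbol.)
F → L A, F → ε, F → F A

To find M[F, 'f'], we find productions for F where 'f' is in the predict set (PREDICT(N → α) = (FIRST(α) \ {ε}) ∪ (FOLLOW(N) if α ⇒* ε)).

Relevant sets:
  FIRST(L) = { '+', 'b', 'f' }
  FIRST(F) = { '+', 'b', 'f', ε }
  FIRST(A) = { '+' }
  FOLLOW(F) = { '+', 'f' }

F → L A: PREDICT = { '+', 'b', 'f' }
  'f' is in predict set, so this production goes in M[F, 'f']
F → ε: PREDICT = { '+', 'f' }
  'f' is in predict set, so this production goes in M[F, 'f']
F → F A: PREDICT = { '+', 'b', 'f' }
  'f' is in predict set, so this production goes in M[F, 'f']

M[F, 'f'] = F → L A, F → ε, F → F A  (a multiply-defined cell — the grammar is not LL(1))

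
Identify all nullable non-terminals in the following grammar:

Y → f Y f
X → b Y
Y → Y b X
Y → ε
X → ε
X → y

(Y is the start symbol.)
{ 'X', 'Y' }

A non-terminal is nullable if it can derive ε (the empty string): either it has an ε-production, or it has a production whose right-hand side consists entirely of nullable non-terminals.

ε-productions: Y → ε, X → ε
So Y, X are immediately nullable.
Every non-terminal is now nullable.
Nullable = { 'X', 'Y' }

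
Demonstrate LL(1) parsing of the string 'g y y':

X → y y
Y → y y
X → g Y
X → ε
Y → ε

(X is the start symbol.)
Stack is shown with the top on the left.

Stack  Input    Action
----------------------
X $    g y y $  output X → g Y
g Y $  g y y $  match 'g'
Y $    y y $    output Y → y y
y y $  y y $    match 'y'
y $    y $      match 'y'
$      $        accept

The string is accepted.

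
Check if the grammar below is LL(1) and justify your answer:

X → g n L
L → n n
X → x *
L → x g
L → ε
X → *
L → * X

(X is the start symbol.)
Yes, the grammar is LL(1).

Relevant sets:
  FOLLOW(L) = { $ }

For X:
  PREDICT(X → g n L) = { 'g' }
  PREDICT(X → x '*') = { 'x' }
  PREDICT(X → '*') = { '*' }
For L:
  PREDICT(L → n n) = { 'n' }
  PREDICT(L → x g) = { 'x' }
  PREDICT(L → ε) = { $ }
  PREDICT(L → '*' X) = { '*' }

All predict sets are disjoint. The grammar IS LL(1).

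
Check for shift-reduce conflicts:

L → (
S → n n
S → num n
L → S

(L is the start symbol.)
A shift-reduce conflict occurs when an LR(0) state has both:
  - a complete (reduce) item [A → α .] (dot at the end), and
  - a shift item [B → β . c γ] (dot before a terminal).

Augment with L' → L and build the canonical LR(0) collection (I0 = CLOSURE({[L' → . L]}), then GOTO on every symbol after a dot until no new states appear). It has 8 states:
  I0: { [L → . (], [L → . S], [L' → . L], [S → . n n], [S → . num n] }  — shift
  I1: { [L → ( .] }  — reduce
  I2: { [L' → L .] }  — accept
  I3: { [L → S .] }  — reduce
  I4: { [S → n . n] }  — shift
  I5: { [S → num . n] }  — shift
  I6: { [S → num n .] }  — reduce
  I7: { [S → n n .] }  — reduce

No state contains both a complete item and a shift item.

Answer: No shift-reduce conflicts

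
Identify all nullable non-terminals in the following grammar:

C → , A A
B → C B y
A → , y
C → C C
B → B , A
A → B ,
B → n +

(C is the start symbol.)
There are no ε-productions, so no non-terminal can derive ε.
No non-terminals are nullable.

Answer: None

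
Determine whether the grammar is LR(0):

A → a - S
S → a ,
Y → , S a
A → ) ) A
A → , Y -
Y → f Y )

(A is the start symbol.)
Yes, the grammar is LR(0)

A grammar is LR(0) if no state in the canonical LR(0) collection has:
  - both a shift item (dot before a terminal) and a complete item (shift-reduce conflict), or
  - two or more complete items (reduce-reduce conflict; the accept item [A' → A .] counts as a complete item here).

Augment with A' → A and build the canonical LR(0) collection (I0 = CLOSURE({[A' → . A]}), then GOTO on every symbol after a dot until no new states appear). It has 19 states:
  I0: { [A → . ) ) A], [A → . , Y -], [A → . a - S], [A' → . A] }  — shift
  I1: { [A → ) . ) A] }  — shift
  I2: { [A → , . Y -], [Y → . , S a], [Y → . f Y )] }  — shift
  I3: { [A' → A .] }  — accept
  I4: { [A → a . - S] }  — shift
  I5: { [A → a - . S], [S → . a ,] }  — shift
  I6: { [A → a - S .] }  — reduce
  I7: { [S → a . ,] }  — shift
  I8: { [S → a , .] }  — reduce
  I9: { [S → . a ,], [Y → , . S a] }  — shift
  I10: { [A → , Y . -] }  — shift
  I11: { [Y → . , S a], [Y → . f Y )], [Y → f . Y )] }  — shift
  I12: { [Y → f Y . )] }  — shift
  I13: { [Y → f Y ) .] }  — reduce
  I14: { [A → , Y - .] }  — reduce
  I15: { [Y → , S . a] }  — shift
  I16: { [Y → , S a .] }  — reduce
  I17: { [A → ) ) . A], [A → . ) ) A], [A → . , Y -], [A → . a - S] }  — shift
  I18: { [A → ) ) A .] }  — reduce

Every state is either a pure shift/goto state or contains exactly one complete item and nothing to shift — no conflicts. The grammar is LR(0).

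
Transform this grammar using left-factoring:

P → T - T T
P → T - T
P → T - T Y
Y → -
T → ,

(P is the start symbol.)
P → T - T P'
P' → T
P' → ε
P' → Y
Y → -
T → ,

Left-factoring transforms A → αβ₁ | αβ₂ into A → αA' and A' → β₁ | β₂
(α is the longest common prefix among the alternatives). Repeat until
no nonterminal has two alternatives with a common prefix.

Round 1: P has alternatives sharing prefix 'T - T'. Introduce P': P → T - T P'
  Add: P' → T
  Add: P' → ε
  Add: P' → Y

No remaining common prefixes — done.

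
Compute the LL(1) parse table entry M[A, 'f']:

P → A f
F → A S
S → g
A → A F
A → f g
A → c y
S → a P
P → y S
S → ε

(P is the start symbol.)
A → A F, A → f g

To find M[A, 'f'], we find productions for A where 'f' is in the predict set (PREDICT(N → α) = (FIRST(α) \ {ε}) ∪ (FOLLOW(N) if α ⇒* ε)).

Relevant sets:
  FIRST(A) = { 'c', 'f' }

A → A F: PREDICT = { 'c', 'f' }
  'f' is in predict set, so this production goes in M[A, 'f']
A → f g: PREDICT = { 'f' }
  'f' is in predict set, so this production goes in M[A, 'f']
A → c y: PREDICT = { 'c' }

M[A, 'f'] = A → A F, A → f g  (a multiply-defined cell — the grammar is not LL(1))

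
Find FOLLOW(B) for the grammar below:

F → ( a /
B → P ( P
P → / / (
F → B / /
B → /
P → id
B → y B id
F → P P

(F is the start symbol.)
{ '/', 'id' }

In F → B / /: B is followed by '/' '/', add FIRST('/' '/') \ {ε} = { '/' }
In B → y B id: B is followed by id, add FIRST(id) \ {ε} = { 'id' }

Taking the union: FOLLOW(B) = { '/', 'id' }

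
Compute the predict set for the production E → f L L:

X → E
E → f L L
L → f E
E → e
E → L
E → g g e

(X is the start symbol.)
PREDICT(E → f L L) = (FIRST(RHS) \ {ε}) ∪ (FOLLOW(E) if ε ∈ FIRST(RHS), i.e. RHS ⇒* ε)
FIRST(f L L) = { 'f' }
ε ∉ FIRST(f L L), so FOLLOW(E) is not added.
PREDICT(E → f L L) = { 'f' }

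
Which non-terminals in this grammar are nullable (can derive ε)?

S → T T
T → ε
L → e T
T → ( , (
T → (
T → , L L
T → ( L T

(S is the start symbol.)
{ 'S', 'T' }

ε-productions: T → ε
So T is immediately nullable.
S → T T: every symbol on the right is nullable, so S is nullable too.
No further non-terminal can be added: every production for the remaining non-terminals contains a terminal or a non-nullable non-terminal.
Nullable = { 'S', 'T' }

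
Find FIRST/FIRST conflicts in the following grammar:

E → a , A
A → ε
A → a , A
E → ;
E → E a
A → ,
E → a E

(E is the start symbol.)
Yes. E → a ',' A / E → E a on { 'a' }; E → a ',' A / E → a E on { 'a' }; E → ';' / E → E a on { ';' }; E → E a / E → a E on { 'a' }

FIRST sets of the non-terminals at (or reachable through a nullable prefix from) the front of some alternative:
  FIRST(E) = { ';', 'a' }

Productions for E:
  E → a , A: FIRST = { 'a' }
  E → ;: FIRST = { ';' }
  E → E a: FIRST = { ';', 'a' }
  E → a E: FIRST = { 'a' }
Productions for A:
  A → ε: FIRST = { ε }
  A → a , A: FIRST = { 'a' }
  A → ,: FIRST = { ',' }

Conflict for E: E → a , A and E → E a
  Overlap: { 'a' }
Conflict for E: E → a , A and E → a E
  Overlap: { 'a' }
Conflict for E: E → ; and E → E a
  Overlap: { ';' }
Conflict for E: E → E a and E → a E
  Overlap: { 'a' }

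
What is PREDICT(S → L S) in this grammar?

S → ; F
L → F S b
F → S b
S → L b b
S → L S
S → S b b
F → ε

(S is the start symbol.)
{ ';' }

PREDICT(S → L S) = (FIRST(RHS) \ {ε}) ∪ (FOLLOW(S) if ε ∈ FIRST(RHS), i.e. RHS ⇒* ε)
FIRST(L) = { ';' }
FIRST(L S) = { ';' }
ε ∉ FIRST(L S), so FOLLOW(S) is not added.
PREDICT(S → L S) = { ';' }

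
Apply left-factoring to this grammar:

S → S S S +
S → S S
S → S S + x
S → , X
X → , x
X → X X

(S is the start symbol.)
Left-factoring transforms A → αβ₁ | αβ₂ into A → αA' and A' → β₁ | β₂
(α is the longest common prefix among the alternatives). Repeat until
no nonterminal has two alternatives with a common prefix.

Round 1: S has alternatives sharing prefix 'S S'. Introduce S': S → S S S'
  Add: S' → S +
  Add: S' → ε
  Add: S' → + x

No remaining common prefixes — done.

Resulting grammar:
S → S S S'
S' → S +
S' → ε
S' → + x
S → , X
X → , x
X → X X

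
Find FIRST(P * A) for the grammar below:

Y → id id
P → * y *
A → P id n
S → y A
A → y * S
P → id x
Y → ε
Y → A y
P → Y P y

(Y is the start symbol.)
{ '*', 'id', 'y' }

FIRST sets of the non-terminals involved (from the grammar, by fixed-point iteration):
  FIRST(P) = { '*', 'id', 'y' }

To compute FIRST(P * A), process the symbols left to right:
Symbol P is a non-terminal. Add FIRST(P) \ {ε} = { '*', 'id', 'y' }
P is not nullable (ε ∉ FIRST(P)), so stop here.
FIRST(P * A) = { '*', 'id', 'y' }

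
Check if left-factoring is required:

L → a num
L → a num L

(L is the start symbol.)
Yes, L has productions with common prefix 'a num'

Left-factoring is needed when two productions for the same non-terminal
share a common prefix on the right-hand side.

Productions for L:
  L → a num
  L → a num L

Found common prefix 'a num' in productions for L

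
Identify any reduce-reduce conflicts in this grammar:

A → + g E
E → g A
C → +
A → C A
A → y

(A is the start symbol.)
Augment with A' → A and build the canonical LR(0) collection (I0 = CLOSURE({[A' → . A]}), then GOTO on every symbol after a dot until no new states appear). It has 10 states:
  I0: { [A → . + g E], [A → . C A], [A → . y], [A' → . A], [C → . +] }  — shift
  I1: { [A → + . g E], [C → + .] }  — shift, reduce
  I2: { [A' → A .] }  — accept
  I3: { [A → . + g E], [A → . C A], [A → . y], [A → C . A], [C → . +] }  — shift
  I4: { [A → y .] }  — reduce
  I5: { [A → C A .] }  — reduce
  I6: { [A → + g . E], [E → . g A] }  — shift
  I7: { [A → + g E .] }  — reduce
  I8: { [A → . + g E], [A → . C A], [A → . y], [C → . +], [E → g . A] }  — shift
  I9: { [E → g A .] }  — reduce

No state contains more than one complete item.

Answer: No reduce-reduce conflicts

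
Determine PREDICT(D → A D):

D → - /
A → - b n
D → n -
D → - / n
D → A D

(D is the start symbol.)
{ '-' }

PREDICT(D → A D) = (FIRST(RHS) \ {ε}) ∪ (FOLLOW(D) if ε ∈ FIRST(RHS), i.e. RHS ⇒* ε)
FIRST(A) = { '-' }
FIRST(A D) = { '-' }
ε ∉ FIRST(A D), so FOLLOW(D) is not added.
PREDICT(D → A D) = { '-' }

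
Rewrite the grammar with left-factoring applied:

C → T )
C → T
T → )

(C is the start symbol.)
Left-factoring transforms A → αβ₁ | αβ₂ into A → αA' and A' → β₁ | β₂
(α is the longest common prefix among the alternatives). Repeat until
no nonterminal has two alternatives with a common prefix.

Round 1: C has alternatives sharing prefix 'T'. Introduce C': C → T C'
  Add: C' → )
  Add: C' → ε

No remaining common prefixes — done.

Resulting grammar:
C → T C'
C' → )
C' → ε
T → )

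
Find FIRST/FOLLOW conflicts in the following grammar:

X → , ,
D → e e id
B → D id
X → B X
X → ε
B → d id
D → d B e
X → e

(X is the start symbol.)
No FIRST/FOLLOW conflicts.

A FIRST/FOLLOW conflict occurs when a non-terminal N has a nullable alternative N → β (β ⇒* ε) and another alternative N → α with FIRST(α) ∩ FOLLOW(N) ≠ ∅: on such a lookahead the parser cannot decide between expanding α and letting N vanish via β.

Nullable non-terminals: X.
FIRST sets used below: FIRST(B) = { 'd', 'e' }

X: nullable alternative(s) X → ε; FOLLOW(X) = { $ }
  X → , ,: FIRST \ {ε} = { ',' } — disjoint from FOLLOW(X)
  X → B X: FIRST \ {ε} = { 'd', 'e' } — disjoint from FOLLOW(X)
  X → ε: FIRST \ {ε} = { } — this is the only nullable alternative, skip
  X → e: FIRST \ {ε} = { 'e' } — disjoint from FOLLOW(X)

B, D have no nullable alternative, so no FIRST/FOLLOW check is needed there.

No FIRST/FOLLOW conflicts found.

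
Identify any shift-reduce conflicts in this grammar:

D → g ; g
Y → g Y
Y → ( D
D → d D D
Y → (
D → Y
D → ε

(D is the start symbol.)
Yes — I0: [D → .] vs [D → . d D D]; I1: [D → .] vs [D → . d D D]; I4: [D → .] vs [D → . d D D]; I10: [D → .] vs [D → . d D D]

Augment with D' → D and build the canonical LR(0) collection (I0 = CLOSURE({[D' → . D]}), then GOTO on every symbol after a dot until no new states appear). It has 13 states:
  I0: { [D → . Y], [D → . d D D], [D → . g ; g], [D → .], [D' → . D], [Y → . ( D], [Y → . (], [Y → . g Y] }  — shift, reduce
  I1: { [D → . Y], [D → . d D D], [D → . g ; g], [D → .], [Y → ( . D], [Y → ( .], [Y → . ( D], [Y → . (], [Y → . g Y] }  — shift, 2 reduces
  I2: { [D' → D .] }  — accept
  I3: { [D → Y .] }  — reduce
  I4: { [D → . Y], [D → . d D D], [D → . g ; g], [D → .], [D → d . D D], [Y → . ( D], [Y → . (], [Y → . g Y] }  — shift, reduce
  I5: { [D → g . ; g], [Y → . ( D], [Y → . (], [Y → . g Y], [Y → g . Y] }  — shift
  I6: { [D → g ; . g] }  — shift
  I7: { [Y → g Y .] }  — reduce
  I8: { [Y → . ( D], [Y → . (], [Y → . g Y], [Y → g . Y] }  — shift
  I9: { [D → g ; g .] }  — reduce
  I10: { [D → . Y], [D → . d D D], [D → . g ; g], [D → .], [D → d D . D], [Y → . ( D], [Y → . (], [Y → . g Y] }  — shift, reduce
  I11: { [D → d D D .] }  — reduce
  I12: { [Y → ( D .] }  — reduce

I0 contains reduce item [D → .] and shift items [D → . d D D], [D → . g ; g], [Y → . (], [Y → . ( D], [Y → . g Y] — shift-reduce conflict.
I1 contains reduce items [D → .], [Y → ( .] and shift items [D → . d D D], [D → . g ; g], [Y → . (], [Y → . ( D], [Y → . g Y] — shift-reduce conflict.
I4 contains reduce item [D → .] and shift items [D → . d D D], [D → . g ; g], [Y → . (], [Y → . ( D], [Y → . g Y] — shift-reduce conflict.
I10 contains reduce item [D → .] and shift items [D → . d D D], [D → . g ; g], [Y → . (], [Y → . ( D], [Y → . g Y] — shift-reduce conflict.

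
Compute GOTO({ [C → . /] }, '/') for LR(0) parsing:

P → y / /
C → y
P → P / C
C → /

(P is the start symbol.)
{ [C → / .] }

GOTO(I, '/') = CLOSURE({ [A → αX.β] : [A → α.Xβ] ∈ I, X = '/' })

Items with dot before '/', with the dot advanced:
  [C → . /] → [C → / .]
Closure adds nothing (no advanced item has the dot before a non-terminal).

GOTO = { [C → / .] }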